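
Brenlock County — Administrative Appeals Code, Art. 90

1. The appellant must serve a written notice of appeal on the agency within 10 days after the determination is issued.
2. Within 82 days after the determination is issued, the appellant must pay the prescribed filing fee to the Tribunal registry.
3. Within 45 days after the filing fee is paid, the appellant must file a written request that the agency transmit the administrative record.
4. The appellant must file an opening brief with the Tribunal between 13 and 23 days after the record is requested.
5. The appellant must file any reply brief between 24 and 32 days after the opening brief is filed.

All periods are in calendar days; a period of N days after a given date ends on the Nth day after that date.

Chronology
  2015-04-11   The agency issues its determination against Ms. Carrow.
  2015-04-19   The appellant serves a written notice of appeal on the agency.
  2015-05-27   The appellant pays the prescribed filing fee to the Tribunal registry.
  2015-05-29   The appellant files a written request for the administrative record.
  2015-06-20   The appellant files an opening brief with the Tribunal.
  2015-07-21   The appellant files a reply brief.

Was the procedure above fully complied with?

Step 1 — counting 10 days from 2015-04-11 (when the determination is issued) gives a deadline of 2015-04-21; 2015-04-19 is within that limit.
Step 2 — counting 82 days from 2015-04-11 (when the determination is issued) gives a deadline of 2015-07-02; done 2015-05-27 — timely.
Step 3 — counting 45 days from 2015-05-27 (when the filing fee is paid) gives a deadline of 2015-07-11; done 2015-05-29 — timely.
Step 4 — 13 and 23 days from 2015-05-29 (when the record is requested) are 2015-06-11 and 2015-06-21 respectively; done 2015-06-20, which is between those dates.
Step 5 — 24 and 32 days from 2015-06-20 (when the opening brief is filed) are 2015-07-14 and 2015-07-22 respectively; done 2015-07-21 — within the window.

Yes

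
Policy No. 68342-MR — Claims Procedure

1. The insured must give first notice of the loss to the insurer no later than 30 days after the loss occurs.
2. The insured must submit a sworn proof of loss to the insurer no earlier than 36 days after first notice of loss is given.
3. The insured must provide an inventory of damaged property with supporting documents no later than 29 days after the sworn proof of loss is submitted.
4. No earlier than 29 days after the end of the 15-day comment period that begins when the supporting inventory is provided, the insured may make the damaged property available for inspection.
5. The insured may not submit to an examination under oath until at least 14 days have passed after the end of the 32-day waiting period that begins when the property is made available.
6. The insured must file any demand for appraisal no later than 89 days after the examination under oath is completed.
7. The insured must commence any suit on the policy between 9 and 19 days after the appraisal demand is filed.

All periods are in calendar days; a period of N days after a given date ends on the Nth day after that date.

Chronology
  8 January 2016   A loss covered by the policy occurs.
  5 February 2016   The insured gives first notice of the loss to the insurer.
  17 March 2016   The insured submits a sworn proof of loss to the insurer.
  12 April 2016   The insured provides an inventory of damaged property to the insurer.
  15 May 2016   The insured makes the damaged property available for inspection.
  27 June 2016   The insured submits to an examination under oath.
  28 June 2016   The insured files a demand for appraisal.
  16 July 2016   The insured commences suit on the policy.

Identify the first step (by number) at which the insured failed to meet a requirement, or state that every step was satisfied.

Step 4

Step 1 — counting 30 days from 8 January 2016 (when the loss occurs) gives a deadline of 7 February 2016; done 5 February 2016 — timely.
Step 2 — must wait 36 days from 5 February 2016 (when first notice of loss is given), so not before 12 March 2016; done 17 March 2016 — permitted.
Step 3 — counting 29 days from 17 March 2016 (when the sworn proof of loss is submitted) gives a deadline of 15 April 2016; done 12 April 2016 — timely.
Step 4 — must wait 29 days from 27 April 2016 (end of the 15-day comment period, which began when the supporting inventory is provided on 12 April 2016), so not before 26 May 2016; 15 May 2016 is 11 days before the earliest permitted date.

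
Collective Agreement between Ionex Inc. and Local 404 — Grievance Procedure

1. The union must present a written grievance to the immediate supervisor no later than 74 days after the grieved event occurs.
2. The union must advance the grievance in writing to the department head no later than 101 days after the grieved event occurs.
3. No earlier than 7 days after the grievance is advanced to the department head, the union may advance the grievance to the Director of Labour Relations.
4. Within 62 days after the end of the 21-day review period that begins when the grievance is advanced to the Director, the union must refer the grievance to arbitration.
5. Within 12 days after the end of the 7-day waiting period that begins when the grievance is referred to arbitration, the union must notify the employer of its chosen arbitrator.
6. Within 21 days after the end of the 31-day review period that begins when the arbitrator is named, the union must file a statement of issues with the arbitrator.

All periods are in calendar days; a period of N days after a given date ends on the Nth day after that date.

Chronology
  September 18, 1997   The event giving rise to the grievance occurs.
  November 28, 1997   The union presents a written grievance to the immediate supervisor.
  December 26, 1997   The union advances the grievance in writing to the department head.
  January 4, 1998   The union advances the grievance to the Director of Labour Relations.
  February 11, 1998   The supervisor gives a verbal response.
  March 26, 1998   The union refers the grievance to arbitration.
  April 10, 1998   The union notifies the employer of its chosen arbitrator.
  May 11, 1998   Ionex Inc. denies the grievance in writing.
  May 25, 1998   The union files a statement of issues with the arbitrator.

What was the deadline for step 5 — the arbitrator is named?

The grievance is referred to arbitration on March 26, 1998; the 7-day waiting period therefore ends April 2, 1998, and step 5 runs from that date. 12 days after April 2, 1998 is April 14, 1998.

April 14, 1998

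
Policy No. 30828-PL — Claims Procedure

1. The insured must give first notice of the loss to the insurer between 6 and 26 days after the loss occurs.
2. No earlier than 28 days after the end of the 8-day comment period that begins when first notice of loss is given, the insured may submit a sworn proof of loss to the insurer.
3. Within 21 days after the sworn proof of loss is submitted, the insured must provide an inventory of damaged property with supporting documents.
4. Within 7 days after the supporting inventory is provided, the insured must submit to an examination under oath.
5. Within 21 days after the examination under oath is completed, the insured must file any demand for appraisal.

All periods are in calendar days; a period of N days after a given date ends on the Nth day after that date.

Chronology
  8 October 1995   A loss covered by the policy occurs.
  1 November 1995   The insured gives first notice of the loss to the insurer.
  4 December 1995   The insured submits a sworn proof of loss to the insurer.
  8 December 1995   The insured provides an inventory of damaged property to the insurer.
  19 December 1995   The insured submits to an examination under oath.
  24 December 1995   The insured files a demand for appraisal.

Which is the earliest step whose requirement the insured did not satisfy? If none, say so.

Step 1 — 6 and 26 days from 8 October 1995 (when the loss occurs) are 14 October 1995 and 3 November 1995 respectively; done 1 November 1995, which is between those dates.
Step 2 — must wait 28 days from 9 November 1995 (end of the 8-day comment period, which began when first notice of loss is given on 1 November 1995), so not before 7 December 1995; acted on 4 December 1995, 3 days prematurely.
The procedure was therefore not followed at step 2.

Step 2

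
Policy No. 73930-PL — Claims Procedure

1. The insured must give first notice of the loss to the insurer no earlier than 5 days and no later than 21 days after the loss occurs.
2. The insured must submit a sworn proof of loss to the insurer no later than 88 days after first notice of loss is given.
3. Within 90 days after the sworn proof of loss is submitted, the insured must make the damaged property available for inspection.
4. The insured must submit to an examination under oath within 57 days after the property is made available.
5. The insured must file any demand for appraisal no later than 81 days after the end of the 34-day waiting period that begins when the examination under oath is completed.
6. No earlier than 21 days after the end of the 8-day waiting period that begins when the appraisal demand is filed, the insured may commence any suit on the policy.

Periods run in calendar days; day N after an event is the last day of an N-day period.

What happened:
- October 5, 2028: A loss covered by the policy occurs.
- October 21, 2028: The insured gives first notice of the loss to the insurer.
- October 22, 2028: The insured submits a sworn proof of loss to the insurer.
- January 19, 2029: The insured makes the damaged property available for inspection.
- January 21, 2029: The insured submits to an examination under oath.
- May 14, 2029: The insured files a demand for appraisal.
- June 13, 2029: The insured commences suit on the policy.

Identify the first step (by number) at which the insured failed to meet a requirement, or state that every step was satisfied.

None — every step was satisfied

Step 1: the window is 5–21 days after October 5, 2028 (when the loss occurs), so October 10, 2028 through October 26, 2028; October 21, 2028 falls inside that range.
Step 2: 88 days after October 21, 2028 (when first notice of loss is given) is January 17, 2029; October 22, 2028 is within that limit.
Step 3: 90 days after October 22, 2028 (when the sworn proof of loss is submitted) is January 20, 2029; January 19, 2029 is within that limit.
Step 4: 57 days after January 19, 2029 (when the property is made available) is March 17, 2029; completed January 21, 2029, before the deadline.
Step 5: 81 days after February 24, 2029 (end of the 34-day waiting period, which began when the examination under oath is completed on January 21, 2029) is May 16, 2029; done May 14, 2029 — timely.
Step 6: the earliest permitted date is 21 days after May 22, 2029 (end of the 8-day waiting period, which began when the appraisal demand is filed on May 14, 2029), i.e. June 12, 2029; done June 13, 2029, after the minimum wait.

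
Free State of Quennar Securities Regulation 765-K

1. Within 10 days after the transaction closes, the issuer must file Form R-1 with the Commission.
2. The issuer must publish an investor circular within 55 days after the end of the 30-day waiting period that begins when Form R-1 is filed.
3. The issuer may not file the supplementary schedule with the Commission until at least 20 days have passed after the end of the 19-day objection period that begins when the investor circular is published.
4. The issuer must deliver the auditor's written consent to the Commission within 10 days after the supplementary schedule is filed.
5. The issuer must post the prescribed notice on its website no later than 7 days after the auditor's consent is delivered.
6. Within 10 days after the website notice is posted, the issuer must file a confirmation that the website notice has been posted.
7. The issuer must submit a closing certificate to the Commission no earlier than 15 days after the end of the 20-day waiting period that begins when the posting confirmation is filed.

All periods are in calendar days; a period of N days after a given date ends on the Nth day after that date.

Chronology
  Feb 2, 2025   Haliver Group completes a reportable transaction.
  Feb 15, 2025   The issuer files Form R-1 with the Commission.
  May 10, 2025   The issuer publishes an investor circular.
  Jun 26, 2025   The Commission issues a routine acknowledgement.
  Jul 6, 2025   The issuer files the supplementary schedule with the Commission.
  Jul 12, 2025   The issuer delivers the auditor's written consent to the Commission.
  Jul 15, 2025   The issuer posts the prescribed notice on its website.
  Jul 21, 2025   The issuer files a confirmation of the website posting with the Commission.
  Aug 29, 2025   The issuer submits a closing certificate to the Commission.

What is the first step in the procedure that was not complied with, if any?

Step 1 — counting 10 days from Feb 2, 2025 (when the transaction closes) gives a deadline of Feb 12, 2025; done Feb 15, 2025 — 3 days late.

Step 1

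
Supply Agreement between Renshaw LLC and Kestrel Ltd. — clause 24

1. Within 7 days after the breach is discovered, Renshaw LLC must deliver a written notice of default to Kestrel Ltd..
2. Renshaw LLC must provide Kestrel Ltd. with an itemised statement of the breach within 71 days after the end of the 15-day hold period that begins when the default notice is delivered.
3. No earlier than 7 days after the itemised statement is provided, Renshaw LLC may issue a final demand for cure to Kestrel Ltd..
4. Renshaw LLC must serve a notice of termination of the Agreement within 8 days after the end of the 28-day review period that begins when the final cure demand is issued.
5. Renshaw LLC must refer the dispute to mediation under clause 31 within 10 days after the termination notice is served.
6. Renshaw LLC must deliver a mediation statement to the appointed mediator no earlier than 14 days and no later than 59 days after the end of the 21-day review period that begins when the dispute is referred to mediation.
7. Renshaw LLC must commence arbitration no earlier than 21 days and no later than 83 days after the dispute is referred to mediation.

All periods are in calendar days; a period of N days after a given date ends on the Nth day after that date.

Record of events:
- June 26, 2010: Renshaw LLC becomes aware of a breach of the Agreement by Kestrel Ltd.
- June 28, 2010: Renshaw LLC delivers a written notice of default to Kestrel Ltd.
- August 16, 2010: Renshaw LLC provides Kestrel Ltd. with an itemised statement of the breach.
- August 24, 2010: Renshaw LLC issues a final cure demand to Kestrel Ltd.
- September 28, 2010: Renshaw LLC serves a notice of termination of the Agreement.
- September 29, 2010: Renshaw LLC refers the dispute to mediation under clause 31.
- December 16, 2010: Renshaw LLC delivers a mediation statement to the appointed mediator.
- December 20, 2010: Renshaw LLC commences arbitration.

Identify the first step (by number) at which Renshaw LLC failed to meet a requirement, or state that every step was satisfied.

None — every step was satisfied

Step 1: 7 days after June 26, 2010 (when the breach is discovered) is July 3, 2010; June 28, 2010 is within that limit.
Step 2: 71 days after July 13, 2010 (end of the 15-day hold period, which began when the default notice is delivered on June 28, 2010) is September 22, 2010; done August 16, 2010 — timely.
Step 3: the earliest permitted date is 7 days after August 16, 2010 (when the itemised statement is provided), i.e. August 23, 2010; August 24, 2010 is on or after that date.
Step 4: 8 days after September 21, 2010 (end of the 28-day review period, which began when the final cure demand is issued on August 24, 2010) is September 29, 2010; completed September 28, 2010, before the deadline.
Step 5: 10 days after September 28, 2010 (when the termination notice is served) is October 8, 2010; completed September 29, 2010, before the deadline.
Step 6: the window is 14–59 days after October 20, 2010 (end of the 21-day review period, which began when the dispute is referred to mediation on September 29, 2010), so November 3, 2010 through December 18, 2010; done December 16, 2010 — within the window.
Step 7: the window is 21–83 days after September 29, 2010 (when the dispute is referred to mediation), so October 20, 2010 through December 21, 2010; December 20, 2010 falls inside that range.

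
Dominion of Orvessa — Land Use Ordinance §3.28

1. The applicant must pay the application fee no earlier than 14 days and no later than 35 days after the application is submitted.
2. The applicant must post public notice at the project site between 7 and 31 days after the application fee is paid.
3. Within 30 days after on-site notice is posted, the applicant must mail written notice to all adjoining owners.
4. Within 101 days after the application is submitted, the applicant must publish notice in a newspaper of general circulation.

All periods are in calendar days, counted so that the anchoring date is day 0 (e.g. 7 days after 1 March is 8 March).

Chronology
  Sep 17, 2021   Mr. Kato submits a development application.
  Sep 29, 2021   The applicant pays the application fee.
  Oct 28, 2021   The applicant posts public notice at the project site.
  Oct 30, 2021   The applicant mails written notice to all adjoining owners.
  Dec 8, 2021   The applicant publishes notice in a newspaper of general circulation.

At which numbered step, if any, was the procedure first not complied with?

Step 1 — 14 and 35 days from Sep 17, 2021 (when the application is submitted) are Oct 1, 2021 and Oct 22, 2021 respectively; Sep 29, 2021 is 2 days too early.
That is the first point of non-compliance.

Step 1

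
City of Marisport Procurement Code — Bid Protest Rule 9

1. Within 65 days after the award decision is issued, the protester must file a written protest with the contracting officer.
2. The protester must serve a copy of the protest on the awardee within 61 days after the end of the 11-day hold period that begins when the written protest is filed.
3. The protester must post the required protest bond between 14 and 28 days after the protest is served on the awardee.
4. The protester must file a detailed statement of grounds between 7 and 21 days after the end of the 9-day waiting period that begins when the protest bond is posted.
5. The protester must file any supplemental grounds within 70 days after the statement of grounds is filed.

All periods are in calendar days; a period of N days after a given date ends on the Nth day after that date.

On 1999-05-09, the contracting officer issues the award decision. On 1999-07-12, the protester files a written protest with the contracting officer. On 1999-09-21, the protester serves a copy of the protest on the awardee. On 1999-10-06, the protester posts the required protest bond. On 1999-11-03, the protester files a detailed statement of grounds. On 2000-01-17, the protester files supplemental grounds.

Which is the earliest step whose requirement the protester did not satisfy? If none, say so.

(1) due by 1999-05-09 + 65 days = 1999-07-13; 1999-07-12 is within that limit.
(2) due by 1999-07-23 + 61 days = 1999-09-22; 1999-09-21 is within that limit.
(3) the permitted window runs from 1999-09-21 + 14 = 1999-10-05 to 1999-09-21 + 28 = 1999-10-19; done 1999-10-06, which is between those dates.
(4) the permitted window runs from 1999-10-15 + 7 = 1999-10-22 to 1999-10-15 + 21 = 1999-11-05; 1999-11-03 falls inside that range.
(5) due by 1999-11-03 + 70 days = 2000-01-12; not done until 2000-01-17, 5 days after the deadline.
The analysis stops there.

Step 5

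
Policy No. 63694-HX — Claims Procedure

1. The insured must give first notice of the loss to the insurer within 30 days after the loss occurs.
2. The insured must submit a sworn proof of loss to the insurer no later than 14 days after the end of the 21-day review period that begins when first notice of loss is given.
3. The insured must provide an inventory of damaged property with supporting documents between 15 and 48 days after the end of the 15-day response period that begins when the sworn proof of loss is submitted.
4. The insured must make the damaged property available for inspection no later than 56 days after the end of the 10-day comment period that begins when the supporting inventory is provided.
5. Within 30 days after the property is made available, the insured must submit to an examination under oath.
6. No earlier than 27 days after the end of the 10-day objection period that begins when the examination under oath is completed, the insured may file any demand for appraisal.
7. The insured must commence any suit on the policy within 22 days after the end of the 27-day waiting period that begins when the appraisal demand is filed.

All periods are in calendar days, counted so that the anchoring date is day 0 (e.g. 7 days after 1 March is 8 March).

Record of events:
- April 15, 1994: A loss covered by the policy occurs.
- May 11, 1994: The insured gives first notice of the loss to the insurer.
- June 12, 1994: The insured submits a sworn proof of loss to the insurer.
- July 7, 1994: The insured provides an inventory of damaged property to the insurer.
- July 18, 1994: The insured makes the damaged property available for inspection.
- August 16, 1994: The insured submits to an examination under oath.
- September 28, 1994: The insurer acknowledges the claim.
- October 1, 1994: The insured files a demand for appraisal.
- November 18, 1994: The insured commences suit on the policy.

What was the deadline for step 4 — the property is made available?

September 11, 1994

The supporting inventory is provided on July 7, 1994; the 10-day comment period therefore ends July 17, 1994, and step 4 runs from that date. 56 days after July 17, 1994 is September 11, 1994.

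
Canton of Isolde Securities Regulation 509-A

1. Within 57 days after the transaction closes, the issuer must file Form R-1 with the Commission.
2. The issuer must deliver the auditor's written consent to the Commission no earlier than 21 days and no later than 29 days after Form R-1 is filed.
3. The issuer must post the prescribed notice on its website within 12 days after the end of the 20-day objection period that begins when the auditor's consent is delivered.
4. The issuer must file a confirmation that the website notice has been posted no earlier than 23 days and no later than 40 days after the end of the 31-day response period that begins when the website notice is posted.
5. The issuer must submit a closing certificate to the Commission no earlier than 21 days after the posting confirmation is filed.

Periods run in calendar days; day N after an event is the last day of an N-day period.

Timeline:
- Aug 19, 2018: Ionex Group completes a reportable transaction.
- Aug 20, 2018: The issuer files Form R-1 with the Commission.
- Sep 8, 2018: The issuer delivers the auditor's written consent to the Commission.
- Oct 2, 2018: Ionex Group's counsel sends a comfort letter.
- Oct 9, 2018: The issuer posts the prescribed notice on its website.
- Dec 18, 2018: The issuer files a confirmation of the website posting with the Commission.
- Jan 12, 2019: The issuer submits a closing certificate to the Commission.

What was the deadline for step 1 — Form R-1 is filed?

Step 1 runs from Aug 19, 2018, when the transaction closes. 57 days after Aug 19, 2018 is Oct 15, 2018.

Oct 15, 2018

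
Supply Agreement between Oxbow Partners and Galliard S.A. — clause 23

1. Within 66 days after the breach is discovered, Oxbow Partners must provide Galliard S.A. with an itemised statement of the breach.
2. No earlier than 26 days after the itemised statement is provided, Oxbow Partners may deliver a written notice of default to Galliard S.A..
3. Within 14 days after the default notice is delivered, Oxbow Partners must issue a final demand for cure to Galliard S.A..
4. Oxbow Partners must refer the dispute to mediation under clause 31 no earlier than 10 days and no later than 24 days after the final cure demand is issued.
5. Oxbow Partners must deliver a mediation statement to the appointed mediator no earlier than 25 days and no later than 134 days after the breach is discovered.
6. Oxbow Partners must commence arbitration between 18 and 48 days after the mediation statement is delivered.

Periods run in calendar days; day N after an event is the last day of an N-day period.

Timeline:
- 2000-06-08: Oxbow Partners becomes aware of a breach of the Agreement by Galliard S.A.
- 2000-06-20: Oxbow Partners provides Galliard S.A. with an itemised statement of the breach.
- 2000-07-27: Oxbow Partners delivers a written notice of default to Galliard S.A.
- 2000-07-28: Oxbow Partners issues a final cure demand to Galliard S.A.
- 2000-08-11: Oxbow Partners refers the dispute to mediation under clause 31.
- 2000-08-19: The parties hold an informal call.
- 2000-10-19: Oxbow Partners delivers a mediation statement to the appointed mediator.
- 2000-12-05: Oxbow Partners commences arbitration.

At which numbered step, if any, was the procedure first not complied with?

None — every step was satisfied

Step 1 — counting 66 days from 2000-06-08 (when the breach is discovered) gives a deadline of 2000-08-13; completed 2000-06-20, before the deadline.
Step 2 — must wait 26 days from 2000-06-20 (when the itemised statement is provided), so not before 2000-07-16; 2000-07-27 is on or after that date.
Step 3 — counting 14 days from 2000-07-27 (when the default notice is delivered) gives a deadline of 2000-08-10; done 2000-07-28 — timely.
Step 4 — 10 and 24 days from 2000-07-28 (when the final cure demand is issued) are 2000-08-07 and 2000-08-21 respectively; 2000-08-11 falls inside that range.
Step 5 — 25 and 134 days from 2000-06-08 (when the breach is discovered) are 2000-07-03 and 2000-10-20 respectively; done 2000-10-19, which is between those dates.
Step 6 — 18 and 48 days from 2000-10-19 (when the mediation statement is delivered) are 2000-11-06 and 2000-12-06 respectively; done 2000-12-05, which is between those dates.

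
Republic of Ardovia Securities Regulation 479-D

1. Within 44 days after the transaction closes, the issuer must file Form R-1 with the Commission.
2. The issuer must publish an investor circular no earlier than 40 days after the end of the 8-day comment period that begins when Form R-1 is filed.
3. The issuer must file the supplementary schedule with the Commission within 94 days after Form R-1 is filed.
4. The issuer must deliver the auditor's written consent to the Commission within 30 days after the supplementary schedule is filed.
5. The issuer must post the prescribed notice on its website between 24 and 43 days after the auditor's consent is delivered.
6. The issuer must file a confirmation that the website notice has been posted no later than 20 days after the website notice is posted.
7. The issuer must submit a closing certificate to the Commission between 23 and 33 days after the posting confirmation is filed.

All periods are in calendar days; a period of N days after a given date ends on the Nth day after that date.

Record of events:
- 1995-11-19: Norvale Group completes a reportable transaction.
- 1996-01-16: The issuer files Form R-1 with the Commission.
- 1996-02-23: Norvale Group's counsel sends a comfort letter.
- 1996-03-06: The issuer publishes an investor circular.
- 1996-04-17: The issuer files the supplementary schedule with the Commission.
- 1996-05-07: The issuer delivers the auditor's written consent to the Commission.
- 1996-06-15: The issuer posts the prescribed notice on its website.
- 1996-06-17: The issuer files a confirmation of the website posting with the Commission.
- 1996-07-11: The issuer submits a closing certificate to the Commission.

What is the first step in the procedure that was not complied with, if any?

Step 1

Step 1 — counting 44 days from 1995-11-19 (when the transaction closes) gives a deadline of 1996-01-02; not done until 1996-01-16, 14 days after the deadline.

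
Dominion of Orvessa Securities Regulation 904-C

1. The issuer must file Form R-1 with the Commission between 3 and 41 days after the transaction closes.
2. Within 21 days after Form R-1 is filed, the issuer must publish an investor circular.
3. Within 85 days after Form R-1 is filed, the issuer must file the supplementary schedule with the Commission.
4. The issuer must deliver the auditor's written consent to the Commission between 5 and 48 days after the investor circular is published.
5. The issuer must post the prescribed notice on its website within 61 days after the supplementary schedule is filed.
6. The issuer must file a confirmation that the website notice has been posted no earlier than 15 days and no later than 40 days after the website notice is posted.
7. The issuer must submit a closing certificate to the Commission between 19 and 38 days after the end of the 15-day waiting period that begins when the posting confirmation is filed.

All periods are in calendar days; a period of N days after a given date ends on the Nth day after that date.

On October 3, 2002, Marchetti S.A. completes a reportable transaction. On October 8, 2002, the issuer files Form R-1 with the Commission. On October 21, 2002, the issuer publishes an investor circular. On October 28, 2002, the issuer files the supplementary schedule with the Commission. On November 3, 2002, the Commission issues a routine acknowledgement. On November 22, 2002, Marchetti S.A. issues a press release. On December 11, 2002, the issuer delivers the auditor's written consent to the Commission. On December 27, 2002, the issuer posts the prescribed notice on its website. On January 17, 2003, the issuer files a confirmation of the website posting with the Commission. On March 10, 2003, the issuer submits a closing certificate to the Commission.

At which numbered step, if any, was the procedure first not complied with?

Step 4

Step 1: the window is 3–41 days after October 3, 2002 (when the transaction closes), so October 6, 2002 through November 13, 2002; October 8, 2002 falls inside that range.
Step 2: 21 days after October 8, 2002 (when Form R-1 is filed) is October 29, 2002; done October 21, 2002 — timely.
Step 3: 85 days after October 8, 2002 (when Form R-1 is filed) is January 1, 2003; completed October 28, 2002, before the deadline.
Step 4: the window is 5–48 days after October 21, 2002 (when the investor circular is published), so October 26, 2002 through December 8, 2002; done December 11, 2002 — 3 days after the window closed.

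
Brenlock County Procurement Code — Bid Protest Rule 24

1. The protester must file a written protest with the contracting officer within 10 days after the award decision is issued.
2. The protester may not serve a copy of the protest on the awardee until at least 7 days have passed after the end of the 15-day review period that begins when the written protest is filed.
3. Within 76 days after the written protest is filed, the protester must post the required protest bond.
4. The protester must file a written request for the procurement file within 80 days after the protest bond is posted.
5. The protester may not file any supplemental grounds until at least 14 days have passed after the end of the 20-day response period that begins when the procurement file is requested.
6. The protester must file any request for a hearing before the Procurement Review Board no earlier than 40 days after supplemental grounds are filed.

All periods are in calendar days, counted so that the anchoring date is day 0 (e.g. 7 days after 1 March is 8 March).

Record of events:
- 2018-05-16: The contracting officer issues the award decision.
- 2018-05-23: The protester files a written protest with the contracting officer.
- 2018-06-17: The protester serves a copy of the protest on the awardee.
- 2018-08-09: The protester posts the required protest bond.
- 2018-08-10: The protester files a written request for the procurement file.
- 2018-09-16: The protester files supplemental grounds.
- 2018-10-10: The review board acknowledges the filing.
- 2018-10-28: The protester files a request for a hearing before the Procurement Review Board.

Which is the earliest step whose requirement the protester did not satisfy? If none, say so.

Step 3

Step 1 — counting 10 days from 2018-05-16 (when the award decision is issued) gives a deadline of 2018-05-26; 2018-05-23 is within that limit.
Step 2 — must wait 7 days from 2018-06-07 (end of the 15-day review period, which began when the written protest is filed on 2018-05-23), so not before 2018-06-14; done 2018-06-17, after the minimum wait.
Step 3 — counting 76 days from 2018-05-23 (when the written protest is filed) gives a deadline of 2018-08-07; done 2018-08-09 — 2 days late.
The analysis stops there.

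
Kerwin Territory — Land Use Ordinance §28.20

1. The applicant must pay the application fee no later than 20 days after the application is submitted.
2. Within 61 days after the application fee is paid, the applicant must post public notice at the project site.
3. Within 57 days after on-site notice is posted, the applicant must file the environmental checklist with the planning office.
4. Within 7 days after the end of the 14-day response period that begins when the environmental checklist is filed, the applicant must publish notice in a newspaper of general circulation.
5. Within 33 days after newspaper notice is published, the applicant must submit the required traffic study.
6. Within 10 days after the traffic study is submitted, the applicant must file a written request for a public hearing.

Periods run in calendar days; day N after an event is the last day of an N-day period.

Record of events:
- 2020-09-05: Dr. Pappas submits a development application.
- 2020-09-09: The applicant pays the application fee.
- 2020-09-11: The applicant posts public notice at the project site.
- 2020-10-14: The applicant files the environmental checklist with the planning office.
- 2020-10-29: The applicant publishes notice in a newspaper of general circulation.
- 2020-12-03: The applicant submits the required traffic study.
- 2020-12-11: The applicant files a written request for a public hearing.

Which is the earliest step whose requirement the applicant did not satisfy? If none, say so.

Step 5

Step 1: 20 days after 2020-09-05 (when the application is submitted) is 2020-09-25; done 2020-09-09 — timely.
Step 2: 61 days after 2020-09-09 (when the application fee is paid) is 2020-11-09; completed 2020-09-11, before the deadline.
Step 3: 57 days after 2020-09-11 (when on-site notice is posted) is 2020-11-07; 2020-10-14 is within that limit.
Step 4: 7 days after 2020-10-28 (end of the 14-day response period, which began when the environmental checklist is filed on 2020-10-14) is 2020-11-04; completed 2020-10-29, before the deadline.
Step 5: 33 days after 2020-10-29 (when newspaper notice is published) is 2020-12-01; done 2020-12-03 — 2 days late.
That is the first point of non-compliance.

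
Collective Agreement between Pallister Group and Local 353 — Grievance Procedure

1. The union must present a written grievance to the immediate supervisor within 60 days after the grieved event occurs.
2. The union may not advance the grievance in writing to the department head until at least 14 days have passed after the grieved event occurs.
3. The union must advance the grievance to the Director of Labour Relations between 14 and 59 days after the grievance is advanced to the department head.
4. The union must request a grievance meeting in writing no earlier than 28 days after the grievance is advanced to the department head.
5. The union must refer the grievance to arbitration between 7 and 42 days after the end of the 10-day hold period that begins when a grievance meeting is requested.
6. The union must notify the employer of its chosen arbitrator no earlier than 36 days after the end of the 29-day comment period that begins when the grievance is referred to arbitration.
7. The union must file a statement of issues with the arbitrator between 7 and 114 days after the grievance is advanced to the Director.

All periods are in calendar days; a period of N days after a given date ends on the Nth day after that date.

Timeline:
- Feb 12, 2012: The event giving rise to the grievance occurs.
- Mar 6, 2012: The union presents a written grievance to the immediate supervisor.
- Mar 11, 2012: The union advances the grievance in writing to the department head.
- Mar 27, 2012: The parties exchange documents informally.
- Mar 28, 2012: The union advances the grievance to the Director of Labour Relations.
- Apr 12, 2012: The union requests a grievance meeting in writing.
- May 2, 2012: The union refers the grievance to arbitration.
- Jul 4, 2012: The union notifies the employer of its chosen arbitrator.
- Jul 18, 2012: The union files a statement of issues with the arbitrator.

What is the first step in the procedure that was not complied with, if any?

Step 1: 60 days after Feb 12, 2012 (when the grieved event occurs) is Apr 12, 2012; done Mar 6, 2012 — timely.
Step 2: the earliest permitted date is 14 days after Feb 12, 2012 (when the grieved event occurs), i.e. Feb 26, 2012; done Mar 11, 2012, after the minimum wait.
Step 3: the window is 14–59 days after Mar 11, 2012 (when the grievance is advanced to the department head), so Mar 25, 2012 through May 9, 2012; done Mar 28, 2012 — within the window.
Step 4: the earliest permitted date is 28 days after Mar 11, 2012 (when the grievance is advanced to the department head), i.e. Apr 8, 2012; done Apr 12, 2012 — permitted.
Step 5: the window is 7–42 days after Apr 22, 2012 (end of the 10-day hold period, which began when a grievance meeting is requested on Apr 12, 2012), so Apr 29, 2012 through Jun 3, 2012; done May 2, 2012 — within the window.
Step 6: the earliest permitted date is 36 days after May 31, 2012 (end of the 29-day comment period, which began when the grievance is referred to arbitration on May 2, 2012), i.e. Jul 6, 2012; done Jul 4, 2012 — 2 days too early.

Step 6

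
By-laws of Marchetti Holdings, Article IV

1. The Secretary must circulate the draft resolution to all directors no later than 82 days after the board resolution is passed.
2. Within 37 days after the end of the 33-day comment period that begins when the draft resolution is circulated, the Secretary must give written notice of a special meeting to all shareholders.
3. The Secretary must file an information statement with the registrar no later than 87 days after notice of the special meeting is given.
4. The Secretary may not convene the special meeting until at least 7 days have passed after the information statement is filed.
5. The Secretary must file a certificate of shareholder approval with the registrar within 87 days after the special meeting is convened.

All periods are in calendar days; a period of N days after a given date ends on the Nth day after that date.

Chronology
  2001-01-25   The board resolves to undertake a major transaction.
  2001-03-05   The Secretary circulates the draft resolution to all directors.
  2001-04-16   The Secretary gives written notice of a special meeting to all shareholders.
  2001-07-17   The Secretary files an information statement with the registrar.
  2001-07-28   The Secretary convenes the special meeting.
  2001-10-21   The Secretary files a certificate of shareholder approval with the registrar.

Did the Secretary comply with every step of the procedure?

No

Step 1 — counting 82 days from 2001-01-25 (when the board resolution is passed) gives a deadline of 2001-04-17; done 2001-03-05 — timely.
Step 2 — counting 37 days from 2001-04-07 (end of the 33-day comment period, which began when the draft resolution is circulated on 2001-03-05) gives a deadline of 2001-05-14; done 2001-04-16 — timely.
Step 3 — counting 87 days from 2001-04-16 (when notice of the special meeting is given) gives a deadline of 2001-07-12; not done until 2001-07-17, 5 days after the deadline.
No need to go further; step 3 was not satisfied.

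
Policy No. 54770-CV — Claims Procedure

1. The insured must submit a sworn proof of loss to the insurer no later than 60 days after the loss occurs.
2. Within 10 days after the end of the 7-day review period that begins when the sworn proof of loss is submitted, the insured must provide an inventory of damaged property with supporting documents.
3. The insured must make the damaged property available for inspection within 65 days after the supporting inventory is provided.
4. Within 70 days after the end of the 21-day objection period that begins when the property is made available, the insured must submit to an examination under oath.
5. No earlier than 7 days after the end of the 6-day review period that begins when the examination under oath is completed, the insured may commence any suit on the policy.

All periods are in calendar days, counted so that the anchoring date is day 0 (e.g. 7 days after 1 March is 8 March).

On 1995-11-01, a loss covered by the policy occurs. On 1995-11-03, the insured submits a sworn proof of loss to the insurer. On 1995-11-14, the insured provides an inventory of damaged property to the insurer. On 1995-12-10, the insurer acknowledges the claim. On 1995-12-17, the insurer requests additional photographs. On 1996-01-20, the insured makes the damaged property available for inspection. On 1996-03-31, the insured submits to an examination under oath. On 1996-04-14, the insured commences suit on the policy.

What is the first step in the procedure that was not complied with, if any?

Step 3

(1) due by 1995-11-01 + 60 days = 1995-12-31; 1995-11-03 is within that limit.
(2) due by 1995-11-10 + 10 days = 1995-11-20; done 1995-11-14 — timely.
(3) due by 1995-11-14 + 65 days = 1996-01-18; done 1996-01-20 — 2 days late.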